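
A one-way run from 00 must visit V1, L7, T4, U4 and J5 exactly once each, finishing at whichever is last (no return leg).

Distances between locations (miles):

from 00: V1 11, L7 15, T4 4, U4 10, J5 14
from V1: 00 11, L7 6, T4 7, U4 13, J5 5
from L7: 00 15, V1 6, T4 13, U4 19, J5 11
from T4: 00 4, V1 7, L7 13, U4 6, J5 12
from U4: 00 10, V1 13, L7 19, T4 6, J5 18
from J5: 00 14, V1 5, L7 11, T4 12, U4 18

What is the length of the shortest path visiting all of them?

There are 5! = 120 possible orderings.
00 - V1 - L7 - T4 - U4 - J5: 11+6+13+6+18 = 54
00 - V1 - L7 - T4 - J5 - U4: 11+6+13+12+18 = 60
00 - V1 - L7 - U4 - T4 - J5: 11+6+19+6+12 = 54
00 - V1 - L7 - U4 - J5 - T4: 11+6+19+18+12 = 66
00 - V1 - L7 - J5 - T4 - U4: 11+6+11+12+6 = 46
00 - V1 - L7 - J5 - U4 - T4: 11+6+11+18+6 = 52
00 - V1 - T4 - L7 - U4 - J5: 11+7+13+19+18 = 68
00 - V1 - T4 - L7 - J5 - U4: 11+7+13+11+18 = 60
00 - V1 - T4 - U4 - L7 - J5: 11+7+6+19+11 = 54
00 - V1 - T4 - U4 - J5 - L7: 11+7+6+18+11 = 53
00 - V1 - T4 - J5 - L7 - U4: 11+7+12+11+19 = 60
00 - V1 - T4 - J5 - U4 - L7: 11+7+12+18+19 = 67
00 - V1 - U4 - L7 - T4 - J5: 11+13+19+13+12 = 68
00 - V1 - U4 - L7 - J5 - T4: 11+13+19+11+12 = 66
… (106 more)
00 - T4 - U4 - V1 - J5 - L7: 4+6+13+5+11 = 39  ← best
The minimum is 39.
One shortest path: 00 → T4 → U4 → V1 → J5 → L7.

39 miles — the minimum one-way total.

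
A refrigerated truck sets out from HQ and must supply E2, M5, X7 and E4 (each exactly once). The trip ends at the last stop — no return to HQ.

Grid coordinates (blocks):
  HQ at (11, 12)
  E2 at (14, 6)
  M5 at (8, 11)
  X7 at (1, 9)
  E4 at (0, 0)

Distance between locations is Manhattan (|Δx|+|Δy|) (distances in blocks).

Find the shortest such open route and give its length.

There are 4! = 24 possible orderings.
HQ → E2 → M5 → X7 → E4: 9+11+9+10 = 39
HQ → E2 → M5 → E4 → X7: 9+11+19+10 = 49
HQ → E2 → X7 → M5 → E4: 9+16+9+19 = 53
HQ → E2 → X7 → E4 → M5: 9+16+10+19 = 54
HQ → E2 → E4 → M5 → X7: 9+20+19+9 = 57
HQ → E2 → E4 → X7 → M5: 9+20+10+9 = 48
HQ → M5 → E2 → X7 → E4: 4+11+16+10 = 41
HQ → M5 → E2 → E4 → X7: 4+11+20+10 = 45
HQ → M5 → X7 → E2 → E4: 4+9+16+20 = 49
HQ → M5 → X7 → E4 → E2: 4+9+10+20 = 43
HQ → M5 → E4 → E2 → X7: 4+19+20+16 = 59
HQ → M5 → E4 → X7 → E2: 4+19+10+16 = 49
HQ → X7 → E2 → M5 → E4: 13+16+11+19 = 59
HQ → X7 → E2 → E4 → M5: 13+16+20+19 = 68
… (10 more)
The minimum is 39.
One shortest path: HQ → E2 → M5 → X7 → E4.

Minimum one-way distance = 39 blocks.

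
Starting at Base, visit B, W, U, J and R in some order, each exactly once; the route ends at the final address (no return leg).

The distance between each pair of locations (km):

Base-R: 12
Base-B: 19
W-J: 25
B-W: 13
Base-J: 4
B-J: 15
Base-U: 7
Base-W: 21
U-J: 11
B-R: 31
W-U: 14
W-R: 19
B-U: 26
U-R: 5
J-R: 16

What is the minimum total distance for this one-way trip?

There are 5! = 120 possible orderings.
Base - B - W - U - J - R: 19+13+14+11+16 = 73
Base - B - W - U - R - J: 19+13+14+5+16 = 67
Base - B - W - J - U - R: 19+13+25+11+5 = 73
Base - B - W - J - R - U: 19+13+25+16+5 = 78
Base - B - W - R - U - J: 19+13+19+5+11 = 67
Base - B - W - R - J - U: 19+13+19+16+11 = 78
Base - B - U - W - J - R: 19+26+14+25+16 = 100
Base - B - U - W - R - J: 19+26+14+19+16 = 94
Base - B - U - J - W - R: 19+26+11+25+19 = 100
Base - B - U - J - R - W: 19+26+11+16+19 = 91
Base - B - U - R - W - J: 19+26+5+19+25 = 94
Base - B - U - R - J - W: 19+26+5+16+25 = 91
Base - B - J - W - U - R: 19+15+25+14+5 = 78
Base - B - J - W - R - U: 19+15+25+19+5 = 83
… (106 more)
Base - J - B - W - U - R: 4+15+13+14+5 = 51  ← best
The minimum is 51.
One shortest path: Base → J → B → W → U → R.

Minimum one-way distance = 51 km.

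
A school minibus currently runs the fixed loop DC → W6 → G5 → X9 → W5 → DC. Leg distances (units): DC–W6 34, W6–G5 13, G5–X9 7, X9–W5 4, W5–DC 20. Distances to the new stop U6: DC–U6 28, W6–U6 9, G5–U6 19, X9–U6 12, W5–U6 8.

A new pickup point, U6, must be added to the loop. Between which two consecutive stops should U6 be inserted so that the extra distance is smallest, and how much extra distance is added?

Adding 3 by placing U6 on the DC–W6 leg.

Insertion cost between consecutive stops i–j is d(i,U6) + d(U6,j) − d(i,j):
  between DC and W6: 28 + 9 − 34 = 3
  between W6 and G5: 9 + 19 − 13 = 15
  between G5 and X9: 19 + 12 − 7 = 24
  between X9 and W5: 12 + 8 − 4 = 16
  between W5 and DC: 8 + 28 − 20 = 16
Cheapest insertion is between DC and W6, adding 3.
New total = 78 + 3 = 81.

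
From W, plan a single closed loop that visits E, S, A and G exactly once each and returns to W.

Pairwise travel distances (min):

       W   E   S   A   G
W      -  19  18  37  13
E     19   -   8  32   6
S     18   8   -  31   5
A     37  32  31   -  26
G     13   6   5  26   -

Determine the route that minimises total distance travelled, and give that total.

There are 12 distinct closed tours to check (reversals are equivalent).
W-E-S-A-G-W: 19+8+31+26+13 = 97
W-E-S-G-A-W: 19+8+5+26+37 = 95
W-E-A-S-G-W: 19+32+31+5+13 = 100
W-E-A-G-S-W: 19+32+26+5+18 = 100
W-E-G-S-A-W: 19+6+5+31+37 = 98
W-E-G-A-S-W: 19+6+26+31+18 = 100
W-S-E-A-G-W: 18+8+32+26+13 = 97
W-S-E-G-A-W: 18+8+6+26+37 = 95
W-S-A-E-G-W: 18+31+32+6+13 = 100
W-S-G-E-A-W: 18+5+6+32+37 = 98
W-A-E-S-G-W: 37+32+8+5+13 = 95
W-A-S-E-G-W: 37+31+8+6+13 = 95
The minimum is 95.
One optimal route: W → E → S → G → A → W (or its reverse).

Shortest round trip = 95 min.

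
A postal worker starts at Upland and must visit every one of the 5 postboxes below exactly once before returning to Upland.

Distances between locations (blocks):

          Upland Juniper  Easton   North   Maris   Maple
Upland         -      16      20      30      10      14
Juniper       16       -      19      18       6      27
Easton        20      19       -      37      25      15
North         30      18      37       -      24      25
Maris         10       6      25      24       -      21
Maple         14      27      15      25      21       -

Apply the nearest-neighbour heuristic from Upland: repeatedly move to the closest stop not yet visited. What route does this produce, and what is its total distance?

Upland → [Maris:10 / Maple:14 / Juniper:16 / Easton:20 / North:30] → Maris (10)
Maris → [Juniper:6 / Maple:21 / North:24 / Easton:25] → Juniper (6)
Juniper → [North:18 / Easton:19 / Maple:27] → North (18)
North → [Maple:25 / Easton:37] → Maple (25)
Maple → [Easton:15] → Easton (15)
Return Easton→Upland: 20.
Total = 10 + 6 + 18 + 25 + 15 + 20 = 94.

94 blocks along Upland → Maris → Juniper → North → Maple → Easton → Upland.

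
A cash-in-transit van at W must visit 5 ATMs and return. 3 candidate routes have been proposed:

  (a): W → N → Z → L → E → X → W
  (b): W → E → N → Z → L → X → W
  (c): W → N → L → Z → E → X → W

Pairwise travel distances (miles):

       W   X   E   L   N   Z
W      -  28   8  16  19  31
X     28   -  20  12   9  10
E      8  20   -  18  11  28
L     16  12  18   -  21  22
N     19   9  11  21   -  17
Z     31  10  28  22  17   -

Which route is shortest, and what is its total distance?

(a): 19 + 17 + 22 + 18 + 20 + 28 = 124
(b): 8 + 11 + 17 + 22 + 12 + 28 = 98
(c): 19 + 21 + 22 + 28 + 20 + 28 = 138

Shortest is (b), total 98 miles.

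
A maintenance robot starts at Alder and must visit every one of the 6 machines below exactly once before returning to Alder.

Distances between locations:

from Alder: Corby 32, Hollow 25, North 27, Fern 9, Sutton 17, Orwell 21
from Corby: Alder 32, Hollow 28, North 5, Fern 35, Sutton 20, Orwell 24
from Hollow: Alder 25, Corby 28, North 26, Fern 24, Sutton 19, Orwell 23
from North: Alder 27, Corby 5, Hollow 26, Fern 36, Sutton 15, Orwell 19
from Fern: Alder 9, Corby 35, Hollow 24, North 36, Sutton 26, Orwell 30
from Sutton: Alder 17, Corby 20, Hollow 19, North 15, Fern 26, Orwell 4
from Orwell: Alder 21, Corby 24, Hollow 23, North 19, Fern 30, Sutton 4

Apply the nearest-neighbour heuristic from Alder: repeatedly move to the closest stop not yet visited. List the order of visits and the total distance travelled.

Alder → [Fern:9 / Sutton:17 / Orwell:21 / Hollow:25 / North:27 / Corby:32] → Fern (9)
Fern → [Hollow:24 / Sutton:26 / Orwell:30 / Corby:35 / North:36] → Hollow (24)
Hollow → [Sutton:19 / Orwell:23 / North:26 / Corby:28] → Sutton (19)
Sutton → [Orwell:4 / North:15 / Corby:20] → Orwell (4)
Orwell → [North:19 / Corby:24] → North (19)
North → [Corby:5] → Corby (5)
Return Corby→Alder: 32.
Total = 9 + 24 + 19 + 4 + 19 + 5 + 32 = 112.

Nearest-neighbour total = 112; route Alder → Fern → Hollow → Sutton → Orwell → North → Corby → Alder.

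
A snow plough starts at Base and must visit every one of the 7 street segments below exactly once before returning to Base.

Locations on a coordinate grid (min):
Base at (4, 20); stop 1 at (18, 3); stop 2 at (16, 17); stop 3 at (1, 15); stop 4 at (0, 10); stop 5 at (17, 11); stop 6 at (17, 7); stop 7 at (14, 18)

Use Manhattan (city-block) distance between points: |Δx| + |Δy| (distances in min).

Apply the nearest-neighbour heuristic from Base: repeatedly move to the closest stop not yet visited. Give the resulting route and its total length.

From Base: distances to unvisited — stop 3=8, stop 7=12, stop 4=14, stop 2=15, stop 5=22, stop 6=26, stop 1=31. Nearest is stop 3 (8).
From stop 3: distances to unvisited — stop 4=6, stop 7=16, stop 2=17, stop 5=20, stop 6=24, stop 1=29. Nearest is stop 4 (6).
From stop 4: distances to unvisited — stop 5=18, stop 6=20, stop 7=22, stop 2=23, stop 1=25. Nearest is stop 5 (18).
From stop 5: distances to unvisited — stop 6=4, stop 2=7, stop 1=9, stop 7=10. Nearest is stop 6 (4).
From stop 6: distances to unvisited — stop 1=5, stop 2=11, stop 7=14. Nearest is stop 1 (5).
From stop 1: distances to unvisited — stop 2=16, stop 7=19. Nearest is stop 2 (16).
From stop 2: distances to unvisited — stop 7=3. Nearest is stop 7 (3).
Return stop 7→Base: 12.
Total = 8 + 6 + 18 + 4 + 5 + 16 + 3 + 12 = 72.

72 min along Base → stop 3 → stop 4 → stop 5 → stop 6 → stop 1 → stop 2 → stop 7 → Base.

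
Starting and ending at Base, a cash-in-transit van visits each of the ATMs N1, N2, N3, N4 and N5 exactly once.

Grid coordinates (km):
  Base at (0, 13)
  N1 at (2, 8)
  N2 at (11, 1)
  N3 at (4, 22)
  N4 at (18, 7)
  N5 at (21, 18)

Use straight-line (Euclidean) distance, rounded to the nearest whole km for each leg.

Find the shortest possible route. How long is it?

63 km — the shortest possible round trip.

Base → N1 → N2 → N3 → N4 → N5 → Base: 5+11+22+21+11+22 = 92
Base → N1 → N2 → N3 → N5 → N4 → Base: 5+11+22+17+11+19 = 85
Base → N1 → N2 → N4 → N3 → N5 → Base: 5+11+9+21+17+22 = 85
Base → N1 → N2 → N4 → N5 → N3 → Base: 5+11+9+11+17+10 = 63
Base → N1 → N2 → N5 → N3 → N4 → Base: 5+11+20+17+21+19 = 93
Base → N1 → N2 → N5 → N4 → N3 → Base: 5+11+20+11+21+10 = 78
Base → N1 → N3 → N2 → N4 → N5 → Base: 5+14+22+9+11+22 = 83
Base → N1 → N3 → N2 → N5 → N4 → Base: 5+14+22+20+11+19 = 91
Base → N1 → N3 → N4 → N2 → N5 → Base: 5+14+21+9+20+22 = 91
Base → N1 → N3 → N4 → N5 → N2 → Base: 5+14+21+11+20+16 = 87
Base → N1 → N3 → N5 → N2 → N4 → Base: 5+14+17+20+9+19 = 84
Base → N1 → N3 → N5 → N4 → N2 → Base: 5+14+17+11+9+16 = 72
Base → N1 → N4 → N2 → N3 → N5 → Base: 5+16+9+22+17+22 = 91
Base → N1 → N4 → N2 → N5 → N3 → Base: 5+16+9+20+17+10 = 77
… (46 more)
The minimum is 63.
One optimal route: Base → N1 → N2 → N4 → N5 → N3 → Base (or its reverse).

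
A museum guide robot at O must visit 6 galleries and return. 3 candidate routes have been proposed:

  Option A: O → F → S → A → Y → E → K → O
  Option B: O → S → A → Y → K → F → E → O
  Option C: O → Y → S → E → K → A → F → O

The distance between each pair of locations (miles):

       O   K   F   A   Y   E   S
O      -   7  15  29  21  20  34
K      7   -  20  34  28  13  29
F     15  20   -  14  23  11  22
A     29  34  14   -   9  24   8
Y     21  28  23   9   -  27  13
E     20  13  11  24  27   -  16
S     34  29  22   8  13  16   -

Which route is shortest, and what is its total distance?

Option A: 15 + 22 + 8 + 9 + 27 + 13 + 7 = 101
Option B: 34 + 8 + 9 + 28 + 20 + 11 + 20 = 130
Option C: 21 + 13 + 16 + 13 + 34 + 14 + 15 = 126

101 miles — Option A is the shortest.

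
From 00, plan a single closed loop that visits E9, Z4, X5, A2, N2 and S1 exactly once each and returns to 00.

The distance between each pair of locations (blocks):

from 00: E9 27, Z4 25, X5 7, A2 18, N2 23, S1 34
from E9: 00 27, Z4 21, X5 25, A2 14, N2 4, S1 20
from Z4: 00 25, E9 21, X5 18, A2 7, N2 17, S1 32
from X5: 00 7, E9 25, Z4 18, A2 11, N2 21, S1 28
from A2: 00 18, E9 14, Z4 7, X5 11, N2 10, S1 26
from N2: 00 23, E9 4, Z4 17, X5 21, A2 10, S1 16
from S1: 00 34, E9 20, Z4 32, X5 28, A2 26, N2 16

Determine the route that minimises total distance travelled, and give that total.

There are 360 distinct closed tours to check (reversals are equivalent).
00 → E9 → Z4 → X5 → A2 → N2 → S1 → 00: 27+21+18+11+10+16+34 = 137
00 → E9 → Z4 → X5 → A2 → S1 → N2 → 00: 27+21+18+11+26+16+23 = 142
00 → E9 → Z4 → X5 → N2 → A2 → S1 → 00: 27+21+18+21+10+26+34 = 157
00 → E9 → Z4 → X5 → N2 → S1 → A2 → 00: 27+21+18+21+16+26+18 = 147
00 → E9 → Z4 → X5 → S1 → A2 → N2 → 00: 27+21+18+28+26+10+23 = 153
00 → E9 → Z4 → X5 → S1 → N2 → A2 → 00: 27+21+18+28+16+10+18 = 138
00 → E9 → Z4 → A2 → X5 → N2 → S1 → 00: 27+21+7+11+21+16+34 = 137
00 → E9 → Z4 → A2 → X5 → S1 → N2 → 00: 27+21+7+11+28+16+23 = 133
… (352 more)
00 → X5 → Z4 → A2 → E9 → N2 → S1 → 00: 7+18+7+14+4+16+34 = 100  ← best
The minimum is 100.
One optimal route: 00 → X5 → Z4 → A2 → E9 → N2 → S1 → 00 (or its reverse).

100 blocks — the shortest possible round trip.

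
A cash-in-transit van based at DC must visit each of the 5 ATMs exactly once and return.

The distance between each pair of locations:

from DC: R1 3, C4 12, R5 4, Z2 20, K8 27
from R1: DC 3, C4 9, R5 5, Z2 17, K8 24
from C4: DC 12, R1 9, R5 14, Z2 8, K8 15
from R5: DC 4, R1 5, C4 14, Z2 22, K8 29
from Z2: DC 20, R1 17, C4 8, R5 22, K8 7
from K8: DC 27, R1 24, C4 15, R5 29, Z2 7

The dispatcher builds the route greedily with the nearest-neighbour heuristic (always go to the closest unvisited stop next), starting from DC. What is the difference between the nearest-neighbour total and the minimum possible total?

The nearest-neighbour route is 4 longer than optimal.

DC: R1=3, R5=4, C4=12, Z2=20, K8=27 ⇒ R1
R1: R5=5, C4=9, Z2=17, K8=24 ⇒ R5
R5: C4=14, Z2=22, K8=29 ⇒ C4
C4: Z2=8, K8=15 ⇒ Z2
Z2: K8=7 ⇒ K8
NN route DC → R1 → R5 → C4 → Z2 → K8 → DC costs 64.
Optimal: DC → R1 → C4 → Z2 → K8 → R5 → DC costs 60 (by enumerating all 60 distinct tours).
Excess = 64 − 60 = 4.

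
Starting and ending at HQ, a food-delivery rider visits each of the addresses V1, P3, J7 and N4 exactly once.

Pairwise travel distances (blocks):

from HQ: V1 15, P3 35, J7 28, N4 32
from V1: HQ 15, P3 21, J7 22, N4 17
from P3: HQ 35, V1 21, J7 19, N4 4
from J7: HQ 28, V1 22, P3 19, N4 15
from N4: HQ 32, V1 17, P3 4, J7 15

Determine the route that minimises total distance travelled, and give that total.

83 blocks — the shortest possible round trip.

With 4 stops there are 4!/2 = 12 distinct round trips (a route and its reverse cost the same).
HQ-V1-P3-J7-N4-HQ: 15+21+19+15+32 = 102
HQ-V1-P3-N4-J7-HQ: 15+21+4+15+28 = 83
HQ-V1-J7-P3-N4-HQ: 15+22+19+4+32 = 92
HQ-V1-J7-N4-P3-HQ: 15+22+15+4+35 = 91
HQ-V1-N4-P3-J7-HQ: 15+17+4+19+28 = 83
HQ-V1-N4-J7-P3-HQ: 15+17+15+19+35 = 101
HQ-P3-V1-J7-N4-HQ: 35+21+22+15+32 = 125
HQ-P3-V1-N4-J7-HQ: 35+21+17+15+28 = 116
HQ-P3-J7-V1-N4-HQ: 35+19+22+17+32 = 125
HQ-P3-N4-V1-J7-HQ: 35+4+17+22+28 = 106
HQ-J7-V1-P3-N4-HQ: 28+22+21+4+32 = 107
HQ-J7-P3-V1-N4-HQ: 28+19+21+17+32 = 117
The minimum is 83.
One optimal route: HQ → V1 → P3 → N4 → J7 → HQ (or its reverse).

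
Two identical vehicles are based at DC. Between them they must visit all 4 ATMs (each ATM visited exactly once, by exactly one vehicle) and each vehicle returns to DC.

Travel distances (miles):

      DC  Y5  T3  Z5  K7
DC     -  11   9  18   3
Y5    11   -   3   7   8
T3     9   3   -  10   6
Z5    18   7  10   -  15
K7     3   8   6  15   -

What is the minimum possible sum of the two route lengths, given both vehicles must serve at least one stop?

Try each way of splitting the stops between the two vehicles (each non-empty) and, for each split, find the best tour for each vehicle:
  {Y5} + {T3, Z5, K7}: 22 + 37 = 59
  {T3} + {Y5, Z5, K7}: 18 + 36 = 54
  {Y5, T3} + {Z5, K7}: 23 + 36 = 59
  {Z5} + {Y5, T3, K7}: 36 + 23 = 59
  {Y5, Z5} + {T3, K7}: 36 + 18 = 54
  {T3, Z5} + {Y5, K7}: 37 + 22 = 59
  … (7 splits in total)
  {Y5, T3, Z5} + {K7}: 37 + 6 = 43  ← best
Best: vehicle 1 DC → Y5 → Z5 → T3 → DC = 37; vehicle 2 DC → K7 → DC = 6; combined 43.

Minimum combined distance: 43 miles.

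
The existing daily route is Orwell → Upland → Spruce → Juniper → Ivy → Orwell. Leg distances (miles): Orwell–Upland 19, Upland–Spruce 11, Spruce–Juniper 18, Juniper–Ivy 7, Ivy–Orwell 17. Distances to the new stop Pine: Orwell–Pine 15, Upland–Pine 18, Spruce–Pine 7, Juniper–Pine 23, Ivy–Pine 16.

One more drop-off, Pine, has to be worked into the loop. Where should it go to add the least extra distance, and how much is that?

Minimum extra distance: 12 miles, inserting Pine between Spruce and Juniper.

Insertion cost between consecutive stops i–j is d(i,Pine) + d(Pine,j) − d(i,j):
  between Orwell and Upland: 15 + 18 − 19 = 14
  between Upland and Spruce: 18 + 7 − 11 = 14
  between Spruce and Juniper: 7 + 23 − 18 = 12
  between Juniper and Ivy: 23 + 16 − 7 = 32
  between Ivy and Orwell: 16 + 15 − 17 = 14
Cheapest insertion is between Spruce and Juniper, adding 12.
New total = 72 + 12 = 84.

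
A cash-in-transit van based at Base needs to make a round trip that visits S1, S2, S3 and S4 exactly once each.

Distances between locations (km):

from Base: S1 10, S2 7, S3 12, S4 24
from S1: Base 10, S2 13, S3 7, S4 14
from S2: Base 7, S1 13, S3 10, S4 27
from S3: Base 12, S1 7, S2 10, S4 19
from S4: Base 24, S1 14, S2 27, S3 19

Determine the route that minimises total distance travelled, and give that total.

With 4 stops there are 4!/2 = 12 distinct round trips (a route and its reverse cost the same).
Base - S1 - S2 - S3 - S4 - Base: 10+13+10+19+24 = 76
Base - S1 - S2 - S4 - S3 - Base: 10+13+27+19+12 = 81
Base - S1 - S3 - S2 - S4 - Base: 10+7+10+27+24 = 78
Base - S1 - S3 - S4 - S2 - Base: 10+7+19+27+7 = 70
Base - S1 - S4 - S2 - S3 - Base: 10+14+27+10+12 = 73
Base - S1 - S4 - S3 - S2 - Base: 10+14+19+10+7 = 60
Base - S2 - S1 - S3 - S4 - Base: 7+13+7+19+24 = 70
Base - S2 - S1 - S4 - S3 - Base: 7+13+14+19+12 = 65
Base - S2 - S3 - S1 - S4 - Base: 7+10+7+14+24 = 62
Base - S2 - S4 - S1 - S3 - Base: 7+27+14+7+12 = 67
Base - S3 - S1 - S2 - S4 - Base: 12+7+13+27+24 = 83
Base - S3 - S2 - S1 - S4 - Base: 12+10+13+14+24 = 73
The minimum is 60.
One optimal route: Base → S1 → S4 → S3 → S2 → Base (or its reverse).

Shortest round trip = 60 km.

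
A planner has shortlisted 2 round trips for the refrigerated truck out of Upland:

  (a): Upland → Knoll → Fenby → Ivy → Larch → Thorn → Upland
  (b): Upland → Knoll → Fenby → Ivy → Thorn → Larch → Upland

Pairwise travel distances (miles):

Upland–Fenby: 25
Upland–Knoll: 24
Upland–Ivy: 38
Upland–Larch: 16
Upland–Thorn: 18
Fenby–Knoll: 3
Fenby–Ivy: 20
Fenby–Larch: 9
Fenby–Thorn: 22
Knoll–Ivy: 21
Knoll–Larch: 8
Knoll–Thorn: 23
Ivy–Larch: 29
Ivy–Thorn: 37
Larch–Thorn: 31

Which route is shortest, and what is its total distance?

(a): 24 + 3 + 20 + 29 + 31 + 18 = 125
(b): 24 + 3 + 20 + 37 + 31 + 16 = 131

Shortest is (a), total 125 miles.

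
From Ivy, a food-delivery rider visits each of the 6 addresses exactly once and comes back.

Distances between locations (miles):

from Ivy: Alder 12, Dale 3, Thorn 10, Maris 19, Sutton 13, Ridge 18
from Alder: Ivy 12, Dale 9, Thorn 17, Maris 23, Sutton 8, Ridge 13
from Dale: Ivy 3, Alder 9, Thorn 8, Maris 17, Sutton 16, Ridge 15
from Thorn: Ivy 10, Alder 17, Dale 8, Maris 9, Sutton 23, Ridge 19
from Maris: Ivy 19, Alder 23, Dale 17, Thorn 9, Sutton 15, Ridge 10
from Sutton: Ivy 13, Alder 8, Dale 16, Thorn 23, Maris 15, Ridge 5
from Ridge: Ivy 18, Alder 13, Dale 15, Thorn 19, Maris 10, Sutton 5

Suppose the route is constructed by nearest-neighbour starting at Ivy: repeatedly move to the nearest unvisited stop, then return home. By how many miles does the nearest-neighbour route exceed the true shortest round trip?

1 miles longer than the optimal tour.

Ivy: Dale=3, Thorn=10, Alder=12, Sutton=13, Ridge=18, Maris=19 ⇒ Dale
Dale: Thorn=8, Alder=9, Ridge=15, Sutton=16, Maris=17 ⇒ Thorn
Thorn: Maris=9, Alder=17, Ridge=19, Sutton=23 ⇒ Maris
Maris: Ridge=10, Sutton=15, Alder=23 ⇒ Ridge
Ridge: Sutton=5, Alder=13 ⇒ Sutton
Sutton: Alder=8 ⇒ Alder
NN route Ivy → Dale → Thorn → Maris → Ridge → Sutton → Alder → Ivy costs 55.
Optimal: Ivy → Dale → Alder → Sutton → Ridge → Maris → Thorn → Ivy costs 54 (by enumerating all 360 distinct tours).
Excess = 55 − 54 = 1.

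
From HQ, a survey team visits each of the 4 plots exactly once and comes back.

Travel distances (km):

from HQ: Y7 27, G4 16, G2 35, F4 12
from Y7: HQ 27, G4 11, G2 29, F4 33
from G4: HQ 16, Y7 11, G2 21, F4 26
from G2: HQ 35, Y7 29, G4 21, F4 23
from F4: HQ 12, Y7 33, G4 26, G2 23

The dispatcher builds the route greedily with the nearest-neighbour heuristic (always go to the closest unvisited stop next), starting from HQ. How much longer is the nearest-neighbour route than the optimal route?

HQ: F4=12, G4=16, Y7=27, G2=35 ⇒ F4
F4: G2=23, G4=26, Y7=33 ⇒ G2
G2: G4=21, Y7=29 ⇒ G4
G4: Y7=11 ⇒ Y7
NN route HQ → F4 → G2 → G4 → Y7 → HQ costs 94.
Optimal: HQ → G4 → Y7 → G2 → F4 → HQ costs 91 (by enumerating all 12 distinct tours).
Excess = 94 − 91 = 3.

The nearest-neighbour route is 3 km longer than optimal.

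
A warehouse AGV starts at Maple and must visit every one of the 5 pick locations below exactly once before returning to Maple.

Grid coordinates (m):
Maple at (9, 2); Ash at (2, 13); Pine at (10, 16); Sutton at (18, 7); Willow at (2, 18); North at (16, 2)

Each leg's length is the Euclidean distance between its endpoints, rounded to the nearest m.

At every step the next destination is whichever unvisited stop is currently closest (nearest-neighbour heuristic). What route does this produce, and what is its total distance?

Nearest-neighbour total = 50 m; route Maple → North → Sutton → Pine → Willow → Ash → Maple.

At Maple the remaining stops are North 7, Sutton 10, Ash 13, Pine 14, Willow 17; go to North.
At North the remaining stops are Sutton 5, Pine 15, Ash 18, Willow 21; go to Sutton.
At Sutton the remaining stops are Pine 12, Ash 17, Willow 19; go to Pine.
At Pine the remaining stops are Willow 8, Ash 9; go to Willow.
At Willow the remaining stops are Ash 5; go to Ash.
Return Ash→Maple: 13.
Total = 7 + 5 + 12 + 8 + 5 + 13 = 50.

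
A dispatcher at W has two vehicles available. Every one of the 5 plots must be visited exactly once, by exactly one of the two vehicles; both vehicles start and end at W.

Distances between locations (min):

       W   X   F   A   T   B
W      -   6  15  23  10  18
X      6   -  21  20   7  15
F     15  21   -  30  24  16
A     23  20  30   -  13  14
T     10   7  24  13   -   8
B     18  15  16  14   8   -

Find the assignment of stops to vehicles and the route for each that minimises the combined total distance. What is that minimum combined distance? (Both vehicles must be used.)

Minimum combined distance: 80 min.

Check every non-empty split of the stops between the two vehicles; for each half take its own optimal tour:
  {X} + {F, A, T, B}: 12 + 68 = 80
  {F} + {X, A, T, B}: 30 + 58 = 88
  {X, F} + {A, T, B}: 42 + 55 = 97
  {A} + {X, F, T, B}: 46 + 52 = 98
  {X, A} + {F, T, B}: 49 + 49 = 98
  {F, A} + {X, T, B}: 68 + 39 = 107
  … (15 splits in total)
Best: vehicle 1 W → X → W = 12; vehicle 2 W → F → B → A → T → W = 68; combined 80.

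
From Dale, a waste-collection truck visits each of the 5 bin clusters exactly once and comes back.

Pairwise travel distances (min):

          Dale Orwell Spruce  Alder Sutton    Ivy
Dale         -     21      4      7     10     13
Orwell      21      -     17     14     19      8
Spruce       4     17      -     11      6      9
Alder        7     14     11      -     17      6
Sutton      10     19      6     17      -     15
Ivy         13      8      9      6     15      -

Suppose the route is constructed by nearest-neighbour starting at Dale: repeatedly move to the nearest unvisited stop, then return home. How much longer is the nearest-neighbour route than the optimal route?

Excess over optimum: 16 min.

Dale: Spruce=4, Alder=7, Sutton=10, Ivy=13, Orwell=21 ⇒ Spruce
Spruce: Sutton=6, Ivy=9, Alder=11, Orwell=17 ⇒ Sutton
Sutton: Ivy=15, Alder=17, Orwell=19 ⇒ Ivy
Ivy: Alder=6, Orwell=8 ⇒ Alder
Alder: Orwell=14 ⇒ Orwell
NN route Dale → Spruce → Sutton → Ivy → Alder → Orwell → Dale costs 66.
Optimal: Dale → Spruce → Sutton → Orwell → Ivy → Alder → Dale costs 50 (by enumerating all 60 distinct tours).
Excess = 66 − 50 = 16.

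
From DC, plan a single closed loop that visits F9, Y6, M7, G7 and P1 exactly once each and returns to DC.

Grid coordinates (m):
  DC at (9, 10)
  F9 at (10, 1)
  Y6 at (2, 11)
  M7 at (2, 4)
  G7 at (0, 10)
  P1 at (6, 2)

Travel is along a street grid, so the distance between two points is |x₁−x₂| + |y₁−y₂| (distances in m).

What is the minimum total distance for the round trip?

Minimum total distance: 40 m.

DC - F9 - Y6 - M7 - G7 - P1 - DC: 10+18+7+8+14+11 = 68
DC - F9 - Y6 - M7 - P1 - G7 - DC: 10+18+7+6+14+9 = 64
DC - F9 - Y6 - G7 - M7 - P1 - DC: 10+18+3+8+6+11 = 56
DC - F9 - Y6 - G7 - P1 - M7 - DC: 10+18+3+14+6+13 = 64
DC - F9 - Y6 - P1 - M7 - G7 - DC: 10+18+13+6+8+9 = 64
DC - F9 - Y6 - P1 - G7 - M7 - DC: 10+18+13+14+8+13 = 76
DC - F9 - M7 - Y6 - G7 - P1 - DC: 10+11+7+3+14+11 = 56
DC - F9 - M7 - Y6 - P1 - G7 - DC: 10+11+7+13+14+9 = 64
DC - F9 - M7 - G7 - Y6 - P1 - DC: 10+11+8+3+13+11 = 56
DC - F9 - M7 - G7 - P1 - Y6 - DC: 10+11+8+14+13+8 = 64
DC - F9 - M7 - P1 - Y6 - G7 - DC: 10+11+6+13+3+9 = 52
DC - F9 - M7 - P1 - G7 - Y6 - DC: 10+11+6+14+3+8 = 52
DC - F9 - G7 - Y6 - M7 - P1 - DC: 10+19+3+7+6+11 = 56
DC - F9 - G7 - Y6 - P1 - M7 - DC: 10+19+3+13+6+13 = 64
… (46 more)
DC - F9 - P1 - M7 - Y6 - G7 - DC: 10+5+6+7+3+9 = 40  ← best
The minimum is 40.
One optimal route: DC → F9 → P1 → M7 → Y6 → G7 → DC (or its reverse).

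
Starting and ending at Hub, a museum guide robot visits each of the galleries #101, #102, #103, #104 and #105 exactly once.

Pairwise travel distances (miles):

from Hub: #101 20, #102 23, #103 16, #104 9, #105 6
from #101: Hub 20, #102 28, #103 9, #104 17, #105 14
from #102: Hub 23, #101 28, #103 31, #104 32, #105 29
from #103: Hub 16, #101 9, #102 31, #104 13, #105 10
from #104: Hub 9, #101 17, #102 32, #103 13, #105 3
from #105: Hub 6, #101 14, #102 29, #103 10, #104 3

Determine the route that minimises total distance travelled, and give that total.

Hub → #101 → #102 → #103 → #104 → #105 → Hub: 20+28+31+13+3+6 = 101
Hub → #101 → #102 → #103 → #105 → #104 → Hub: 20+28+31+10+3+9 = 101
Hub → #101 → #102 → #104 → #103 → #105 → Hub: 20+28+32+13+10+6 = 109
Hub → #101 → #102 → #104 → #105 → #103 → Hub: 20+28+32+3+10+16 = 109
Hub → #101 → #102 → #105 → #103 → #104 → Hub: 20+28+29+10+13+9 = 109
Hub → #101 → #102 → #105 → #104 → #103 → Hub: 20+28+29+3+13+16 = 109
Hub → #101 → #103 → #102 → #104 → #105 → Hub: 20+9+31+32+3+6 = 101
Hub → #101 → #103 → #102 → #105 → #104 → Hub: 20+9+31+29+3+9 = 101
Hub → #101 → #103 → #104 → #102 → #105 → Hub: 20+9+13+32+29+6 = 109
Hub → #101 → #103 → #104 → #105 → #102 → Hub: 20+9+13+3+29+23 = 97
Hub → #101 → #103 → #105 → #102 → #104 → Hub: 20+9+10+29+32+9 = 109
Hub → #101 → #103 → #105 → #104 → #102 → Hub: 20+9+10+3+32+23 = 97
Hub → #101 → #104 → #102 → #103 → #105 → Hub: 20+17+32+31+10+6 = 116
Hub → #101 → #104 → #102 → #105 → #103 → Hub: 20+17+32+29+10+16 = 124
… (46 more)
Hub → #102 → #101 → #103 → #104 → #105 → Hub: 23+28+9+13+3+6 = 82  ← best
The minimum is 82.
One optimal route: Hub → #102 → #101 → #103 → #104 → #105 → Hub (or its reverse).

82 miles — the shortest possible round trip.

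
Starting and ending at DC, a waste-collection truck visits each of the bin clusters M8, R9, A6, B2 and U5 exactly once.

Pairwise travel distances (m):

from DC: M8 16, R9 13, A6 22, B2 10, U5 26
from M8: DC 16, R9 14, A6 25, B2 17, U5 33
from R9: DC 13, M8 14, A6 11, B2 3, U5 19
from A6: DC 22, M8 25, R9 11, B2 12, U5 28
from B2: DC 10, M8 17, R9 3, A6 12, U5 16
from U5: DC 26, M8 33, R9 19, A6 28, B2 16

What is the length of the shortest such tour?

Minimum total distance: 95 m.

There are 60 distinct closed tours to check (reversals are equivalent).
DC → M8 → R9 → A6 → B2 → U5 → DC: 16+14+11+12+16+26 = 95
DC → M8 → R9 → A6 → U5 → B2 → DC: 16+14+11+28+16+10 = 95
DC → M8 → R9 → B2 → A6 → U5 → DC: 16+14+3+12+28+26 = 99
DC → M8 → R9 → B2 → U5 → A6 → DC: 16+14+3+16+28+22 = 99
DC → M8 → R9 → U5 → A6 → B2 → DC: 16+14+19+28+12+10 = 99
DC → M8 → R9 → U5 → B2 → A6 → DC: 16+14+19+16+12+22 = 99
DC → M8 → A6 → R9 → B2 → U5 → DC: 16+25+11+3+16+26 = 97
DC → M8 → A6 → R9 → U5 → B2 → DC: 16+25+11+19+16+10 = 97
DC → M8 → A6 → B2 → R9 → U5 → DC: 16+25+12+3+19+26 = 101
DC → M8 → A6 → B2 → U5 → R9 → DC: 16+25+12+16+19+13 = 101
DC → M8 → A6 → U5 → R9 → B2 → DC: 16+25+28+19+3+10 = 101
DC → M8 → A6 → U5 → B2 → R9 → DC: 16+25+28+16+3+13 = 101
DC → M8 → B2 → R9 → A6 → U5 → DC: 16+17+3+11+28+26 = 101
DC → M8 → B2 → R9 → U5 → A6 → DC: 16+17+3+19+28+22 = 105
… (46 more)
The minimum is 95.
One optimal route: DC → M8 → R9 → A6 → B2 → U5 → DC (or its reverse).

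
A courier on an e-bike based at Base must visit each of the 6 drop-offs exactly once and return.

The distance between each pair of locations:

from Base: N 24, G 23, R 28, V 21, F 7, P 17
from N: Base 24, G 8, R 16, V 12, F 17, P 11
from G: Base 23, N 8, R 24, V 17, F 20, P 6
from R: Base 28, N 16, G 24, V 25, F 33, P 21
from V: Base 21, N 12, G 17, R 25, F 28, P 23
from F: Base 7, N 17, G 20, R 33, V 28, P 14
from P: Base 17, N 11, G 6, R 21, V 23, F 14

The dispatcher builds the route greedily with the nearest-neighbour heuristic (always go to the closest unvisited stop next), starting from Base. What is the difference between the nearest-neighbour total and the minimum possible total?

From Base: F=7, P=17, V=21, G=23, N=24, R=28 → choose F (7).
From F: P=14, N=17, G=20, V=28, R=33 → choose P (14).
From P: G=6, N=11, R=21, V=23 → choose G (6).
From G: N=8, V=17, R=24 → choose N (8).
From N: V=12, R=16 → choose V (12).
From V: R=25 → choose R (25).
NN route Base → F → P → G → N → V → R → Base costs 100.
Optimal: Base → V → R → N → G → P → F → Base costs 97 (by enumerating all 360 distinct tours).
Excess = 100 − 97 = 3.

3 longer than the optimal tour.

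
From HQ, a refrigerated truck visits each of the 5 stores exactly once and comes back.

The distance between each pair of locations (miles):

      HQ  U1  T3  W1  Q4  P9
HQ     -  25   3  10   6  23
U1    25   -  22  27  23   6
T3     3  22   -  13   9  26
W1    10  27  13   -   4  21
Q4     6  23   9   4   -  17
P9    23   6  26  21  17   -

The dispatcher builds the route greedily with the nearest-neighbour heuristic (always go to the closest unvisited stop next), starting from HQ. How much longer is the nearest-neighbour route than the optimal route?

HQ: T3=3, Q4=6, W1=10, P9=23, U1=25 ⇒ T3
T3: Q4=9, W1=13, U1=22, P9=26 ⇒ Q4
Q4: W1=4, P9=17, U1=23 ⇒ W1
W1: P9=21, U1=27 ⇒ P9
P9: U1=6 ⇒ U1
NN route HQ → T3 → Q4 → W1 → P9 → U1 → HQ costs 68.
Optimal: HQ → T3 → U1 → P9 → W1 → Q4 → HQ costs 62 (by enumerating all 60 distinct tours).
Excess = 68 − 62 = 6.

6 miles longer than the optimal tour.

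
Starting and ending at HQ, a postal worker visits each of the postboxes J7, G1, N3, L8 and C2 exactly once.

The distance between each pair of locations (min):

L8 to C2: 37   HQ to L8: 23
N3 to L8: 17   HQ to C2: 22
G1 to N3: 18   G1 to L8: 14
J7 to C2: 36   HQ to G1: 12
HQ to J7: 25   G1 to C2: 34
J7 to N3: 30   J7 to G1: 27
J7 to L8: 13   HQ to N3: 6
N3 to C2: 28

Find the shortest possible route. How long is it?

HQ→J7→G1→N3→L8→C2→HQ: 25+27+18+17+37+22 = 146
HQ→J7→G1→N3→C2→L8→HQ: 25+27+18+28+37+23 = 158
HQ→J7→G1→L8→N3→C2→HQ: 25+27+14+17+28+22 = 133
HQ→J7→G1→L8→C2→N3→HQ: 25+27+14+37+28+6 = 137
HQ→J7→G1→C2→N3→L8→HQ: 25+27+34+28+17+23 = 154
HQ→J7→G1→C2→L8→N3→HQ: 25+27+34+37+17+6 = 146
HQ→J7→N3→G1→L8→C2→HQ: 25+30+18+14+37+22 = 146
HQ→J7→N3→G1→C2→L8→HQ: 25+30+18+34+37+23 = 167
HQ→J7→N3→L8→G1→C2→HQ: 25+30+17+14+34+22 = 142
HQ→J7→N3→L8→C2→G1→HQ: 25+30+17+37+34+12 = 155
HQ→J7→N3→C2→G1→L8→HQ: 25+30+28+34+14+23 = 154
HQ→J7→N3→C2→L8→G1→HQ: 25+30+28+37+14+12 = 146
HQ→J7→L8→G1→N3→C2→HQ: 25+13+14+18+28+22 = 120
HQ→J7→L8→G1→C2→N3→HQ: 25+13+14+34+28+6 = 120
… (46 more)
HQ→G1→L8→J7→C2→N3→HQ: 12+14+13+36+28+6 = 109  ← best
The minimum is 109.
One optimal route: HQ → G1 → L8 → J7 → C2 → N3 → HQ (or its reverse).

Shortest round trip = 109 min.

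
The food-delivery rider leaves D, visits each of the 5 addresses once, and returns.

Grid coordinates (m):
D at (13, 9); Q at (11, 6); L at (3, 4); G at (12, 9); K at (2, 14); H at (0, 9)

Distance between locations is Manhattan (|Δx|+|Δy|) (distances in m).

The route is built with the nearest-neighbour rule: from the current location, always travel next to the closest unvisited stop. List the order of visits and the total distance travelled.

D → [G:1 / Q:5 / H:13 / L:15 / K:16] → G (1)
G → [Q:4 / H:12 / L:14 / K:15] → Q (4)
Q → [L:10 / H:14 / K:17] → L (10)
L → [H:8 / K:11] → H (8)
H → [K:7] → K (7)
Return K→D: 16.
Total = 1 + 4 + 10 + 8 + 7 + 16 = 46.

46 m along D → G → Q → L → H → K → D.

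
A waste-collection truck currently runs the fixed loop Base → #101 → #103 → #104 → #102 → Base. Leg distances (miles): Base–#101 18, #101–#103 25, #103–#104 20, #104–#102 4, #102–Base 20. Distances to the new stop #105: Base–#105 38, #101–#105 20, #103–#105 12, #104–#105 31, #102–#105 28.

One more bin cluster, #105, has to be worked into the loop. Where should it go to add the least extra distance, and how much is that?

Minimum extra distance: 7 miles, inserting #105 between #101 and #103.

Insertion cost between consecutive stops i–j is d(i,#105) + d(#105,j) − d(i,j):
  between Base and #101: 38 + 20 − 18 = 40
  between #101 and #103: 20 + 12 − 25 = 7
  between #103 and #104: 12 + 31 − 20 = 23
  between #104 and #102: 31 + 28 − 4 = 55
  between #102 and Base: 28 + 38 − 20 = 46
Cheapest insertion is between #101 and #103, adding 7.
New total = 87 + 7 = 94.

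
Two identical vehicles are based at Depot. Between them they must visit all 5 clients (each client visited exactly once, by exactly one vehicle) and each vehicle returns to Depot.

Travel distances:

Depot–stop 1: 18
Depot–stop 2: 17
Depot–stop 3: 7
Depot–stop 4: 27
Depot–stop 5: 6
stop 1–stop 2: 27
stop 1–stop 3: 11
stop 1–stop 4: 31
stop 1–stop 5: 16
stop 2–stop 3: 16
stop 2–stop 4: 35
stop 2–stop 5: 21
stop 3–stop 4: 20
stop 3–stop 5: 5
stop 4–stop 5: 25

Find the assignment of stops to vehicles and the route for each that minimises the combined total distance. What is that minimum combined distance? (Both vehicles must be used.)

Try each way of splitting the stops between the two vehicles (each non-empty) and, for each split, find the best tour for each vehicle:
  {stop 1} + {stop 2, stop 3, stop 4, stop 5}: 36 + 83 = 119
  {stop 2} + {stop 1, stop 3, stop 4, stop 5}: 34 + 80 = 114
  {stop 1, stop 2} + {stop 3, stop 4, stop 5}: 62 + 58 = 120
  {stop 3} + {stop 1, stop 2, stop 4, stop 5}: 14 + 105 = 119
  {stop 1, stop 3} + {stop 2, stop 4, stop 5}: 36 + 83 = 119
  {stop 2, stop 3} + {stop 1, stop 4, stop 5}: 40 + 80 = 120
  … (15 splits in total)
  {stop 1, stop 2, stop 3, stop 4} + {stop 5}: 101 + 12 = 113  ← best
Best: vehicle 1 Depot → stop 1 → stop 3 → stop 4 → stop 2 → Depot = 101; vehicle 2 Depot → stop 5 → Depot = 12; combined 113.

Minimum combined distance: 113.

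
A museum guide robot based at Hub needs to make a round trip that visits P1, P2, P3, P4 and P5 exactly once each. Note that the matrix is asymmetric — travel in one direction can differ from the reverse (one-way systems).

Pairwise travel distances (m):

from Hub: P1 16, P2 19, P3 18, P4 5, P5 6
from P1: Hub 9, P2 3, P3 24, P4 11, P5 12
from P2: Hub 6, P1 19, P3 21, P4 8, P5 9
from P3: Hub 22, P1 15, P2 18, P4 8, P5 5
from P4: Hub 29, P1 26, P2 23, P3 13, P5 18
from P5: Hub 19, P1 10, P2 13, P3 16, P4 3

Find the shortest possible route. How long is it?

Hub-P1-P2-P3-P4-P5-Hub: 16+3+21+8+18+19 = 85
Hub-P1-P2-P3-P5-P4-Hub: 16+3+21+5+3+29 = 77
Hub-P1-P2-P4-P3-P5-Hub: 16+3+8+13+5+19 = 64
Hub-P1-P2-P4-P5-P3-Hub: 16+3+8+18+16+22 = 83
Hub-P1-P2-P5-P3-P4-Hub: 16+3+9+16+8+29 = 81
Hub-P1-P2-P5-P4-P3-Hub: 16+3+9+3+13+22 = 66
Hub-P1-P3-P2-P4-P5-Hub: 16+24+18+8+18+19 = 103
Hub-P1-P3-P2-P5-P4-Hub: 16+24+18+9+3+29 = 99
Hub-P1-P3-P4-P2-P5-Hub: 16+24+8+23+9+19 = 99
Hub-P1-P3-P4-P5-P2-Hub: 16+24+8+18+13+6 = 85
Hub-P1-P3-P5-P2-P4-Hub: 16+24+5+13+8+29 = 95
Hub-P1-P3-P5-P4-P2-Hub: 16+24+5+3+23+6 = 77
Hub-P1-P4-P2-P3-P5-Hub: 16+11+23+21+5+19 = 95
Hub-P1-P4-P2-P5-P3-Hub: 16+11+23+9+16+22 = 97
… (106 more)
Hub-P4-P3-P5-P1-P2-Hub: 5+13+5+10+3+6 = 42  ← best
The minimum is 42.
One optimal route: Hub → P4 → P3 → P5 → P1 → P2 → Hub.

42 m — the shortest possible round trip.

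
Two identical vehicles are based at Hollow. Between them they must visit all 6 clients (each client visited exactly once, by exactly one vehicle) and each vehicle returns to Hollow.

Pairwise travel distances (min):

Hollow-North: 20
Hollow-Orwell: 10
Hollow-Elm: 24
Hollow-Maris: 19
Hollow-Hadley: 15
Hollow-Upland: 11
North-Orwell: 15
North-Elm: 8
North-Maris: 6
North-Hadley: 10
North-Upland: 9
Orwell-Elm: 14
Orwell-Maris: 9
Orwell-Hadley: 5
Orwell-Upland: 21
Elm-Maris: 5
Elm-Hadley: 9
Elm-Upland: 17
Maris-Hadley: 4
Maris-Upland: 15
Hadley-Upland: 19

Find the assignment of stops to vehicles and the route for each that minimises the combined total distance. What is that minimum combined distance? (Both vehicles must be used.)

72 min — the smallest possible combined total.

Try each way of splitting the stops between the two vehicles (each non-empty) and, for each split, find the best tour for each vehicle:
  {North} + {Orwell, Elm, Maris, Hadley, Upland}: 40 + 52 = 92
  {Orwell} + {North, Elm, Maris, Hadley, Upland}: 20 + 52 = 72
  {North, Orwell} + {Elm, Maris, Hadley, Upland}: 45 + 52 = 97
  {Elm} + {North, Orwell, Maris, Hadley, Upland}: 48 + 45 = 93
  {North, Elm} + {Orwell, Maris, Hadley, Upland}: 52 + 45 = 97
  {Orwell, Elm} + {North, Maris, Hadley, Upland}: 48 + 45 = 93
  … (31 splits in total)
Best: vehicle 1 Hollow → Orwell → Hollow = 20; vehicle 2 Hollow → Hadley → Maris → Elm → North → Upland → Hollow = 52; combined 72.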